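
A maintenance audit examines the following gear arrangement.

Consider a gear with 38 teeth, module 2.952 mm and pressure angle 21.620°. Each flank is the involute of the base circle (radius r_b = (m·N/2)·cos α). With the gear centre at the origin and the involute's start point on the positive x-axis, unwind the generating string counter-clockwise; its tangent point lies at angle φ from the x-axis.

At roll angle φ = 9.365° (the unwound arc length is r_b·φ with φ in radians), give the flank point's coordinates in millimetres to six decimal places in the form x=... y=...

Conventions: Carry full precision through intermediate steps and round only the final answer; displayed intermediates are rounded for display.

recognized (one wheel, involute flank): single-mesh tooth geometry, m = 2.952, N = 38
pitch radius r_p = m·N/2 = 2.952·38/2 = 56.088000
base radius r_b = r_p·cos α = 56.088000·cos 21.620° = 52.142093
roll angle φ = 9.365° = 0.16345008 rad
x = r_b·(cos φ + φ·sin φ) = 52.833960
y = r_b·(sin φ − φ·cos φ) = 0.075694

x=52.833960 y=0.075694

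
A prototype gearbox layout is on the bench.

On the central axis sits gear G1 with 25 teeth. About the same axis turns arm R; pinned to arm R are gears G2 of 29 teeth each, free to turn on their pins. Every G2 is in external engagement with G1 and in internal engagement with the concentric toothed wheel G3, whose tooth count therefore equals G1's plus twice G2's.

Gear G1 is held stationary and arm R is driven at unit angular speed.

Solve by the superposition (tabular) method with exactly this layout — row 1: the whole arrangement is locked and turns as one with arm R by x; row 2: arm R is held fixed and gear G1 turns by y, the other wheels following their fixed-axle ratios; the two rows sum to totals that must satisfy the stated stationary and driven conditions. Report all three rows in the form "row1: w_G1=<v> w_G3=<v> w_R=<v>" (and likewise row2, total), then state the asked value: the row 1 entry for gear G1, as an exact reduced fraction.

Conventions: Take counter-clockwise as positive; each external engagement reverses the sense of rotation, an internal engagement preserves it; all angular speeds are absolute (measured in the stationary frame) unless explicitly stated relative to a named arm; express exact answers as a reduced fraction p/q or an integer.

topology: planetary set — G1 25T / G2 29T / G3 83T, arm = carrier (Willis)
row 1 — lock + rotate with arm: ω_sun = ω_ring = ω_arm = x
superposition row 2 [arm held]: sun y, ring −(25/83)·y, arm 0
boundary: total ω_sun = x + y = 0 and total ω_arm = x = 1  ⇒  y = -1, x = 1
row 2 ring = −(25/83)·(-1) = 25/83
totals (row 1 + row 2): sun 1 + (-1) = 0, ring 1 + 25/83 = 108/83, arm 1 + 0 = 1
asked cell (row1, sun) = 1

row1: w_G1=1 w_G3=1 w_R=1
row2: w_G1=-1 w_G3=25/83 w_R=0
total: w_G1=0 w_G3=108/83 w_R=1
asked value: 1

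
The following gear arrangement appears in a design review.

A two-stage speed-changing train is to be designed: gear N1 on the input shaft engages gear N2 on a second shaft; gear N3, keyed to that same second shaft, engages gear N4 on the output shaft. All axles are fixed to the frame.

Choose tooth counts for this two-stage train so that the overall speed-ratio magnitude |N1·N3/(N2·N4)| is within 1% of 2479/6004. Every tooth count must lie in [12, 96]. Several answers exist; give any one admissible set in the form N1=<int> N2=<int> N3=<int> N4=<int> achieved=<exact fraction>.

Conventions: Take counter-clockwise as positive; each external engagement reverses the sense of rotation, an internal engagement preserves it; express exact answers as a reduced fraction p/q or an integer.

design class (target 2479/6004): fixed-axis compound train
target = 2479/6004 in lowest terms: an exact hit needs N1·N3 = k·2479 and N2·N4 = k·6004 for one integer k, every count in [12, 96]; additionally prefer no 1:1 stage (N1 ≠ N2, N3 ≠ N4)
k = 1: N1·N3 = 2479 = 37·67, N2·N4 = 6004 = 76·79
achieved = 37·67/(76·79) = 2479/6004; |achieved − target| = 0 ≤ 2479/600400 ✓

N1=37 N2=76 N3=67 N4=79 achieved=2479/6004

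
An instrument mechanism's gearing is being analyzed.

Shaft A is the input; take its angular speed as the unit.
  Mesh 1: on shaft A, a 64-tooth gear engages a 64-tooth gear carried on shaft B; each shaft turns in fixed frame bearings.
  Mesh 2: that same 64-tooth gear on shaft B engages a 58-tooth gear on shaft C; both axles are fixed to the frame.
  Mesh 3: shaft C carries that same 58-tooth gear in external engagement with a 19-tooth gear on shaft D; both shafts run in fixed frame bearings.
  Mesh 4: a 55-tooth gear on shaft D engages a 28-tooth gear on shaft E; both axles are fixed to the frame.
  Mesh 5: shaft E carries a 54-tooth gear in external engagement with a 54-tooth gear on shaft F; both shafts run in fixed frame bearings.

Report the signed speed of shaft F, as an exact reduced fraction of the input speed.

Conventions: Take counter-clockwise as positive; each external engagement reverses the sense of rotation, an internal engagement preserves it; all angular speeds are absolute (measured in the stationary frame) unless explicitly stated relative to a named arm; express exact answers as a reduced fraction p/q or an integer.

5-mesh fixed-axis compound train (all bearings frame-fixed)
mesh 1 [64T→64T]: |ω|/ω_in = 1×64/64 = 1, sense flips to −
mesh 2 [64T→58T]: |ω|/ω_in = 1×64/58 = 32/29, sense flips to +
mesh 3 [58T→19T]: |ω|/ω_in = (32/29)×58/19 = 64/19, sense flips to −
mesh 4 [55T→28T]: |ω|/ω_in = (64/19)×55/28 = 880/133, sense flips to +
mesh 5 [54T→54T]: |ω|/ω_in = (880/133)×54/54 = 880/133, sense flips to −
signed output speed (× input speed) = -880/133

-880/133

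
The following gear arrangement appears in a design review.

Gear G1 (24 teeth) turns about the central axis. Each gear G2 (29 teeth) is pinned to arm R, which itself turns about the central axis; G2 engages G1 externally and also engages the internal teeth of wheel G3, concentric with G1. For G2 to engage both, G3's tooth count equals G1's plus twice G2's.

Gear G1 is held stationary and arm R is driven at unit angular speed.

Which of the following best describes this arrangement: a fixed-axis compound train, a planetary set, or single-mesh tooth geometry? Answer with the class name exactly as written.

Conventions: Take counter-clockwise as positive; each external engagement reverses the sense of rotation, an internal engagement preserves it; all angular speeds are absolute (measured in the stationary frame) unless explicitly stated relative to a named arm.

planetary set

topology: planetary set — G1 24T / G2 29T / G3 82T, arm = carrier (Willis)
classification: planetary set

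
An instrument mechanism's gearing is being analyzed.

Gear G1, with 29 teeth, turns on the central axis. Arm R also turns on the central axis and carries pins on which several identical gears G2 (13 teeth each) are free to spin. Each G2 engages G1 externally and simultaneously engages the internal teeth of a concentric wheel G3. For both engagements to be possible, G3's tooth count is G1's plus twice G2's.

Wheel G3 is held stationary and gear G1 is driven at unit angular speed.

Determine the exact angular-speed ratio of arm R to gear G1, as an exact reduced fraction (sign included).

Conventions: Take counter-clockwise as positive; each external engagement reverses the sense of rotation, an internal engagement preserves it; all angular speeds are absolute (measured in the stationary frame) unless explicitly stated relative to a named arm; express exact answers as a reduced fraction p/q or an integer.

planetary set (29T centre, 13T on arm, 55T internal) — Willis relation
ring teeth: 29 + 2·13 = 55
29(ω_sun−ω_arm) = −55(ω_ring−ω_arm),  ω_ring = 0, ω_sun = 1
29(1−ω_arm) = −55(0−ω_arm)  ⇒  84·ω_arm = 29  ⇒  ω_arm = 29/84
ω_out/ω_in = 29/84

29/84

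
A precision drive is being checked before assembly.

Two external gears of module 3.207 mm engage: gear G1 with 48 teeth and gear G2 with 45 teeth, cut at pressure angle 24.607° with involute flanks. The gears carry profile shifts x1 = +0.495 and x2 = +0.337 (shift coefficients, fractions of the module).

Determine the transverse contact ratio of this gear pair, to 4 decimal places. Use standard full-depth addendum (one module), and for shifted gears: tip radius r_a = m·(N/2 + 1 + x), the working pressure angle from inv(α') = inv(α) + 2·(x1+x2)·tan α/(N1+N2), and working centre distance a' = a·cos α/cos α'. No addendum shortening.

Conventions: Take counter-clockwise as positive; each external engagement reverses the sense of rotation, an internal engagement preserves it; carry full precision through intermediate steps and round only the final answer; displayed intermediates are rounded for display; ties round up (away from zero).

recognized (one external pair, fixed centres): single-mesh tooth geometry, m = 3.207, N1 = 48, N2 = 45
base radii: r_b1 = 69.978170, r_b2 = 65.604534
tip radii: r_a1 = 81.762465, r_a2 = 76.445259
inv(α') = inv(24.607°) + 2·(+0.495+0.337)·tan α/(48+45) = 0.03670483  ⇒  α' = 26.64554°
a' = a·cos α / cos α' = 149.1255·cos 24.607°/cos 26.64554° = 151.692770
action lengths: √(r_a1²−r_b1²) = 42.286599, √(r_a2²−r_b2²) = 39.241849
base pitch p_b = π·m·cos α = 9.160121
CR = (42.286599 + 39.241849 − 151.692770·sin 26.64554°)/9.160121 = 1.473654
contact ratio ≈ 1.4737

1.4737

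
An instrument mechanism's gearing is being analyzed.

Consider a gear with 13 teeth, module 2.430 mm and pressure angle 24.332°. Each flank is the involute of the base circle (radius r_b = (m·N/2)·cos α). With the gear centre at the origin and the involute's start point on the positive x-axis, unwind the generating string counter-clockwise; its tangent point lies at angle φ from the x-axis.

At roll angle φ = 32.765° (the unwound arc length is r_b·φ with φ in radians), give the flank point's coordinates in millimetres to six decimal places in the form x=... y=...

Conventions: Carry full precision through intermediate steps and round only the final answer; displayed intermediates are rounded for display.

x=16.556297 y=0.868146

topology: single-mesh involute geometry — m = 2.430, N = 13
pitch radius r_p = m·N/2 = 2.430·13/2 = 15.795000
base radius r_b = r_p·cos α = 15.795000·cos 24.332° = 14.391982
roll angle φ = 32.765° = 0.57185713 rad
x = r_b·(cos φ + φ·sin φ) = 16.556297
y = r_b·(sin φ − φ·cos φ) = 0.868146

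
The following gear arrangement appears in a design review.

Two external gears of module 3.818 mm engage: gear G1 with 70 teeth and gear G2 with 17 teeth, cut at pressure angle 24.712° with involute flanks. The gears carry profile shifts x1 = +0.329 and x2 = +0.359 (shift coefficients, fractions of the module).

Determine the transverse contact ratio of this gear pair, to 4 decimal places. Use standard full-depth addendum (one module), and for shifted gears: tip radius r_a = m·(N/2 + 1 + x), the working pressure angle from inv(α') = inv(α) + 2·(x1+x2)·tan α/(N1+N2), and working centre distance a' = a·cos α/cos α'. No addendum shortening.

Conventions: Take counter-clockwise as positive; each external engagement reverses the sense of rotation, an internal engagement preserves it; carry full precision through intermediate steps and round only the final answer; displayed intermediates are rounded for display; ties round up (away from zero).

1.3954

topology: single-mesh involute geometry — m = 3.818, 70T/17T pair
base radii: r_b1 = 121.392250, r_b2 = 29.480975
tip radii: r_a1 = 138.704122, r_a2 = 37.641662
inv(α') = inv(24.712°) + 2·(+0.329+0.359)·tan α/(70+17) = 0.03617522  ⇒  α' = 26.52437°
a' = a·cos α / cos α' = 166.0830·cos 24.712°/cos 26.52437° = 168.621580
action lengths: √(r_a1²−r_b1²) = 67.102571, √(r_a2²−r_b2²) = 23.404419
base pitch p_b = π·m·cos α = 10.896143
CR = (67.102571 + 23.404419 − 168.621580·sin 26.52437°)/10.896143 = 1.395376
contact ratio ≈ 1.3954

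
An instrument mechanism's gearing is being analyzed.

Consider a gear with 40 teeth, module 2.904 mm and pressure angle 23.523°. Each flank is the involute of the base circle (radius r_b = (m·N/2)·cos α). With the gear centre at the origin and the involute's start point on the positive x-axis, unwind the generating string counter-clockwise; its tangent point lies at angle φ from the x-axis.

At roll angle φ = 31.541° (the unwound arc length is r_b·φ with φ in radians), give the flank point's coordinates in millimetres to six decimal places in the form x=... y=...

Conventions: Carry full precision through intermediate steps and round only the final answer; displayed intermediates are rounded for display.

class = single-mesh tooth geometry [base-circle involute, m = 2.904, 40T]
pitch radius r_p = m·N/2 = 2.904·40/2 = 58.080000
base radius r_b = r_p·cos α = 58.080000·cos 23.523° = 53.253548
roll angle φ = 31.541° = 0.55049430 rad
x = r_b·(cos φ + φ·sin φ) = 60.721524
y = r_b·(sin φ − φ·cos φ) = 2.872548

x=60.721524 y=2.872548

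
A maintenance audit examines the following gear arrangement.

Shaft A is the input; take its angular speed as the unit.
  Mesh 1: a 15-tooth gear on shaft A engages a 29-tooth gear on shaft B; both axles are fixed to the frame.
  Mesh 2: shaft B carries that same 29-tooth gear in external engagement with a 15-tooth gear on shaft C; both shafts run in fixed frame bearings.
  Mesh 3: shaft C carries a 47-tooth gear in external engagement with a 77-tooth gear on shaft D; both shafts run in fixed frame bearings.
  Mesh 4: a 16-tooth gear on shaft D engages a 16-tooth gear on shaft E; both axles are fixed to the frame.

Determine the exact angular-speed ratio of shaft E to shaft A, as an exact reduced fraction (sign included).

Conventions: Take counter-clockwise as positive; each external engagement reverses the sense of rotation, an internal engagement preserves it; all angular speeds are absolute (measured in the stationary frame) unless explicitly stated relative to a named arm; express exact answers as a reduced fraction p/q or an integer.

class = fixed-axis compound train [4 meshes; 4 ratios multiply, 4 sense flips]
mesh 1 [15T→29T]: running ratio 15/29, sense −
mesh 2 [29T→15T]: running ratio 1, sense +
mesh 3 [47T→77T]: running ratio 47/77, sense −
mesh 4 [16T→16T]: running ratio 47/77, sense +
ω_out/ω_in = 47/77

47/77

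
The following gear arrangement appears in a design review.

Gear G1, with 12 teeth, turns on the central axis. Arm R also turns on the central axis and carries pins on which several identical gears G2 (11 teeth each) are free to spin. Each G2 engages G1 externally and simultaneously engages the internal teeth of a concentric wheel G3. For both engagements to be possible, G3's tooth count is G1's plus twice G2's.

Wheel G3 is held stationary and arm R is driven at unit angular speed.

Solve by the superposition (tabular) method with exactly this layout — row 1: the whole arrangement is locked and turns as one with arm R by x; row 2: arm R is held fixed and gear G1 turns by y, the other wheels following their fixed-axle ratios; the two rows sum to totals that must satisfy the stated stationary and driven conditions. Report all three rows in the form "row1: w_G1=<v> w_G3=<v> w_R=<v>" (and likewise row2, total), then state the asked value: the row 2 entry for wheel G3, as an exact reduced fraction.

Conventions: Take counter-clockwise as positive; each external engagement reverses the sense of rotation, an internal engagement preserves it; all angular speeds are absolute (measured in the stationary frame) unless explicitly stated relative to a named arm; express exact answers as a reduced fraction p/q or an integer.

class = planetary set [G3 = 12+2·11 = 34; Willis about the carrier]
row 1 — lock + rotate with arm: ω_sun = ω_ring = ω_arm = x
row 2 — arm fixed, fixed-axis ratios: sun y, ring −(12/34)·y, arm 0
boundary: total ω_ring = x − (12/34)·y = 0 and total ω_arm = x = 1  ⇒  y = 17/6, x = 1
row 2 ring = −(12/34)·17/6 = -1
totals (row 1 + row 2): sun 1 + 17/6 = 23/6, ring 1 + (-1) = 0, arm 1 + 0 = 1
asked cell (row2, ring) = -1

row1: w_G1=1 w_G3=1 w_R=1
row2: w_G1=17/6 w_G3=-1 w_R=0
total: w_G1=23/6 w_G3=0 w_R=1
asked value: -1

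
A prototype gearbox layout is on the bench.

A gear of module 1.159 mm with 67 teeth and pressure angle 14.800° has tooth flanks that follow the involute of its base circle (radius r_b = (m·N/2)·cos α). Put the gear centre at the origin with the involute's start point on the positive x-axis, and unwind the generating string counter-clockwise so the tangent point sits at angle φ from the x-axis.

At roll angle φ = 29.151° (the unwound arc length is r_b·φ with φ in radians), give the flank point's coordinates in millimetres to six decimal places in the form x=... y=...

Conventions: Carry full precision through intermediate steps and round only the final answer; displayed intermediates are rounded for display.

x=42.086996 y=1.605694

topology: single-mesh involute geometry — m = 1.159, N = 67
pitch radius r_p = m·N/2 = 1.159·67/2 = 38.826500
base radius r_b = r_p·cos α = 38.826500·cos 14.800° = 37.538368
roll angle φ = 29.151° = 0.50878093 rad
x = r_b·(cos φ + φ·sin φ) = 42.086996
y = r_b·(sin φ − φ·cos φ) = 1.605694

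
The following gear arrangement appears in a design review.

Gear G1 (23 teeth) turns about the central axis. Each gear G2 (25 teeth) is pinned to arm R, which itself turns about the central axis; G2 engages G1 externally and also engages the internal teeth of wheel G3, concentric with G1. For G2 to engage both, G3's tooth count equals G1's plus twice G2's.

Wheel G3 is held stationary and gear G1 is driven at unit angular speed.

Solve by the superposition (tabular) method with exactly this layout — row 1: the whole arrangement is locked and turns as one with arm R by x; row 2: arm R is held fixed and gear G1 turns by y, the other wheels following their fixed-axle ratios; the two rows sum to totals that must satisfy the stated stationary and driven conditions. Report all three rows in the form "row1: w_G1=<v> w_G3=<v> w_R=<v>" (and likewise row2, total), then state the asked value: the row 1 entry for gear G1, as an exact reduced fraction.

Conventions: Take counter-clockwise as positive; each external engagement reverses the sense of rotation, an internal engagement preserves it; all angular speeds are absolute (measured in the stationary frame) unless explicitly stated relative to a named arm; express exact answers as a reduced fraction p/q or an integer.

planetary set (23T centre, 25T on arm, 73T internal) — Willis relation
row 1 (train locked, turned with arm): all members turn x
row 2 (arm held, sun turns y): ω_ring = −(23/73)·y, ω_arm = 0
boundary: total ω_ring = x − (23/73)·y = 0 and total ω_sun = x + y = 1  ⇒  y = 73/96, x = 23/96
row 2 ring = −(23/73)·73/96 = -23/96
totals (row 1 + row 2): sun 23/96 + 73/96 = 1, ring 23/96 + (-23/96) = 0, arm 23/96 + 0 = 23/96
asked cell (row1, sun) = 23/96

row1: w_G1=23/96 w_G3=23/96 w_R=23/96
row2: w_G1=73/96 w_G3=-23/96 w_R=0
total: w_G1=1 w_G3=0 w_R=23/96
asked value: 23/96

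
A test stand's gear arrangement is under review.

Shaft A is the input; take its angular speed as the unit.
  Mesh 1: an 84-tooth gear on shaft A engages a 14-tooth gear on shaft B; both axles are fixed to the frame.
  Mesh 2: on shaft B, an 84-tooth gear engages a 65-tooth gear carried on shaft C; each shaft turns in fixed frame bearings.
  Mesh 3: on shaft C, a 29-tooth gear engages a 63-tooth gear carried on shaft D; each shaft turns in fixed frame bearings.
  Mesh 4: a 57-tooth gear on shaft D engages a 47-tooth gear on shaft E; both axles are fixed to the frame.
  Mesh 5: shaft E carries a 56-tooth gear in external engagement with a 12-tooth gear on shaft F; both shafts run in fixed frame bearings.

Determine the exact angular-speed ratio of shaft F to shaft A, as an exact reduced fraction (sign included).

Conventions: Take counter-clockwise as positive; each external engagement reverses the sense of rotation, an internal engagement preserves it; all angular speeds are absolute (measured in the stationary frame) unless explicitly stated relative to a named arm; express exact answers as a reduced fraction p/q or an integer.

-61712/3055

class = fixed-axis compound train [5 meshes; 5 ratios multiply, 5 sense flips]
mesh 1 [84T→14T]: running ratio 6, sense −
mesh 2 [84T→65T]: running ratio 504/65, sense +
mesh 3 [29T→63T]: running ratio 232/65, sense −
mesh 4 [57T→47T]: running ratio 13224/3055, sense +
mesh 5 [56T→12T]: running ratio 61712/3055, sense −
ω_out/ω_in = -61712/3055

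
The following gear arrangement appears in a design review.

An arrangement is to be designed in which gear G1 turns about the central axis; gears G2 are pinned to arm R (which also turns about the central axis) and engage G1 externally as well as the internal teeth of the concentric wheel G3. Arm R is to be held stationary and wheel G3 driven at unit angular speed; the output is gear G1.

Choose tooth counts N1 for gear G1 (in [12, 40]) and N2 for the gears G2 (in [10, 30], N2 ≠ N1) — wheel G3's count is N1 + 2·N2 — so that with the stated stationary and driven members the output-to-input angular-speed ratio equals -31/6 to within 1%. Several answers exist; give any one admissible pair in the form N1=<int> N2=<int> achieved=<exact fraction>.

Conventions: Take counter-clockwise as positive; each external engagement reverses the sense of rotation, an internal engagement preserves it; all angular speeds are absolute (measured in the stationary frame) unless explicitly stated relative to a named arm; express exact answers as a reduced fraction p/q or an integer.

N1=12 N2=25 achieved=-31/6

design class (target -31/6): planetary set
Willis with ω_arm = 0: ω_sun/ω_ring = −N3/N1; set equal to -31/6  ⇒  N3/N1 = −(-31/6) = 31/6
N3 = N1 + 2·N2  ⇒  N2/N1 = (N3/N1 − 1)/2 = (31/6 − 1)/2 = 25/12
smallest multiple with N1 ≥ 12 and N2 ≥ 10: k = 1  ⇒  N1 = 1·12 = 12, N2 = 1·25 = 25 (N1 ≤ 40, N2 ≤ 30, N2 ≠ N1 ✓), N3 = 12 + 2·25 = 62
check: −N3/N1 with N1 = 12, N3 = 62 gives -31/6; |achieved − target| = 0 ≤ 31/600 ✓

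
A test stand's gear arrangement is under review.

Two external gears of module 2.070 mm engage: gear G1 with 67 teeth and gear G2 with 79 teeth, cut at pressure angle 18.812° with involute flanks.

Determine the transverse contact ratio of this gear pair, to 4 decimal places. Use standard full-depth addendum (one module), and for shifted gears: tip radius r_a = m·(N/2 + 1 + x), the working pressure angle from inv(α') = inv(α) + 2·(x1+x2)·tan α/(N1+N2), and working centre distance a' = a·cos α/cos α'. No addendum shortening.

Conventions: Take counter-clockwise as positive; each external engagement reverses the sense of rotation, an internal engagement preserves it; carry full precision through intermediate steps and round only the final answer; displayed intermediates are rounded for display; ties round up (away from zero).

1.8880

single-mesh involute tooth geometry (67T engaging 79T at module 2.070)
base radii: r_b1 = 65.640711, r_b2 = 77.397256
tip radii: r_a1 = 71.415000, r_a2 = 83.835000
no profile shift: α' = α, a' = a
action lengths: √(r_a1²−r_b1²) = 28.131820, √(r_a2²−r_b2²) = 32.217572
base pitch p_b = π·m·cos α = 6.155713
CR = (28.131820 + 32.217572 − 151.110000·sin 18.81200°)/6.155713 = 1.887980
contact ratio ≈ 1.8880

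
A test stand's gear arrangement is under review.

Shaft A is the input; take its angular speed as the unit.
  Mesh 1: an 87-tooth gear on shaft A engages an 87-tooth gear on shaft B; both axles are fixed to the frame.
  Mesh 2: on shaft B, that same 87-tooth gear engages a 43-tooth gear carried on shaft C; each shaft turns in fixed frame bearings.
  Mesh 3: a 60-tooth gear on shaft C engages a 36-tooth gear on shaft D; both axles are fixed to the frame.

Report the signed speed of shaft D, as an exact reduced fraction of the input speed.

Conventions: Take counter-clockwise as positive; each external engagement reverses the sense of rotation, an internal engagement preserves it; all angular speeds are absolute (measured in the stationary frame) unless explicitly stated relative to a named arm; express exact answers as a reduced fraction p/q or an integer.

3-mesh fixed-axis compound train (all bearings frame-fixed)
mesh 1 [87T→87T]: |ω|/ω_in = 1×87/87 = 1, sense flips to −
mesh 2 [87T→43T]: |ω|/ω_in = 1×87/43 = 87/43, sense flips to +
mesh 3 [60T→36T]: |ω|/ω_in = (87/43)×60/36 = 145/43, sense flips to −
signed output speed (× input speed) = -145/43

-145/43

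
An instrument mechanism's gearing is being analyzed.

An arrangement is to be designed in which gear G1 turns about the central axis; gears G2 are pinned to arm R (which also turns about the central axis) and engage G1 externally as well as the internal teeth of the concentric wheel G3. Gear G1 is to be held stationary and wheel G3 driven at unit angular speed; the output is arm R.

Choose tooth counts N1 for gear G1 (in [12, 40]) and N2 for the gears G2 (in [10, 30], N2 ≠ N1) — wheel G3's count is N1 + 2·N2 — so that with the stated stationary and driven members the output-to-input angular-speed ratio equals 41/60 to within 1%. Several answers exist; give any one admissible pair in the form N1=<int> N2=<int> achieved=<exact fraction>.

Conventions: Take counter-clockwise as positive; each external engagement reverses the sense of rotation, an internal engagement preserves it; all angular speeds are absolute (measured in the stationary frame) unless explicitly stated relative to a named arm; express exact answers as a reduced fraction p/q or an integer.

N1=19 N2=11 achieved=41/60

planetary set to be sized for 41/60 (Willis relation)
Willis with ω_sun = 0: ω_arm/ω_ring = N3/(N1+N3); set equal to 41/60  ⇒  N3/N1 = (41/60)/(1 − 41/60) = 41/19
N3 = N1 + 2·N2  ⇒  N2/N1 = (N3/N1 − 1)/2 = (41/19 − 1)/2 = 11/19
smallest multiple with N1 ≥ 12 and N2 ≥ 10: k = 1  ⇒  N1 = 1·19 = 19, N2 = 1·11 = 11 (N1 ≤ 40, N2 ≤ 30, N2 ≠ N1 ✓), N3 = 19 + 2·11 = 41
check: N3/(N1+N3) with N1 = 19, N3 = 41 gives 41/60; |achieved − target| = 0 ≤ 41/6000 ✓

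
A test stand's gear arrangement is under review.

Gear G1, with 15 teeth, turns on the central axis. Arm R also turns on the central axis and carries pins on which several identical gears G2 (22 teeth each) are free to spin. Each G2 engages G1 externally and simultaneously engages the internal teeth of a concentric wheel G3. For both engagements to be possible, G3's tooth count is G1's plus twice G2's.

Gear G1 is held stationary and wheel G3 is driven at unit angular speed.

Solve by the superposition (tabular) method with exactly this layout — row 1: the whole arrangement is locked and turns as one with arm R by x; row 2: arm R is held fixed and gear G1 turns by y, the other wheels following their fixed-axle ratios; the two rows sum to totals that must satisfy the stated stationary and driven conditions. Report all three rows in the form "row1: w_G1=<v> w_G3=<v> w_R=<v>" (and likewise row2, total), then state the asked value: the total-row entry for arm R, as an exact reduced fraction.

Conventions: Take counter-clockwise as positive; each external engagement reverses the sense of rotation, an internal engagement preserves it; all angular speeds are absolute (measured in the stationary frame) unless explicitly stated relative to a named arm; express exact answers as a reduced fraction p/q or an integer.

row1: w_G1=59/74 w_G3=59/74 w_R=59/74
row2: w_G1=-59/74 w_G3=15/74 w_R=0
total: w_G1=0 w_G3=1 w_R=59/74
asked value: 59/74

class = planetary set [G3 = 15+2·22 = 59; Willis about the carrier]
row 1: whole set turns with the arm by x
row 2 — arm fixed, fixed-axis ratios: sun y, ring −(15/59)·y, arm 0
boundary: total ω_sun = x + y = 0 and total ω_ring = x − (15/59)·y = 1  ⇒  y = -59/74, x = 59/74
row 2 ring = −(15/59)·(-59/74) = 15/74
totals (row 1 + row 2): sun 59/74 + (-59/74) = 0, ring 59/74 + 15/74 = 1, arm 59/74 + 0 = 59/74
asked cell (total, arm) = 59/74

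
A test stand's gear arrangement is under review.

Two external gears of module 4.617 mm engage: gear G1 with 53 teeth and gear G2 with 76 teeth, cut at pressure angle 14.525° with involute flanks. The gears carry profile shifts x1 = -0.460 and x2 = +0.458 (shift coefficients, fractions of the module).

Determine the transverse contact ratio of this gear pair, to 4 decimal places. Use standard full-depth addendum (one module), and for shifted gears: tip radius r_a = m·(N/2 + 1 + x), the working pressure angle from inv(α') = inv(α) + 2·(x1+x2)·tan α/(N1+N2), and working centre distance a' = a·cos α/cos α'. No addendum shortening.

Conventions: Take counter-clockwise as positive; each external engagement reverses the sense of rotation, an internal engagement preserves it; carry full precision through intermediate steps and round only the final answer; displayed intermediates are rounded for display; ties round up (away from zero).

class = single-mesh tooth geometry [involute pair 53T × 76T, m = 4.617]
base radii: r_b1 = 118.439970, r_b2 = 169.838447
tip radii: r_a1 = 124.843680, r_a2 = 182.177586
inv(α') = inv(14.525°) + 2·(-0.460+0.458)·tan α/(53+76) = 0.00556605  ⇒  α' = 14.51814°
a' = a·cos α / cos α' = 297.7965·cos 14.525°/cos 14.51814° = 297.787264
action lengths: √(r_a1²−r_b1²) = 39.470469, √(r_a2²−r_b2²) = 65.905801
base pitch p_b = π·m·cos α = 14.041137
CR = (39.470469 + 65.905801 − 297.787264·sin 14.51814°)/14.041137 = 2.188215
contact ratio ≈ 2.1882

2.1882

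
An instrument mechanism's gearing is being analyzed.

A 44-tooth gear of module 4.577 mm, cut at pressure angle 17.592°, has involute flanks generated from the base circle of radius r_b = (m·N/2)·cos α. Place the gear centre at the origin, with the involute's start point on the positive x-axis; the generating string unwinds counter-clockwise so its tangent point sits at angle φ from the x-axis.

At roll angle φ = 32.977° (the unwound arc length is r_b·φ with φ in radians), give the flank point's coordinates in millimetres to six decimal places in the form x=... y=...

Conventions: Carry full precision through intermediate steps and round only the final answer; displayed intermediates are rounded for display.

topology: single-mesh involute geometry — m = 4.577, N = 44
pitch radius r_p = m·N/2 = 4.577·44/2 = 100.694000
base radius r_b = r_p·cos α = 100.694000·cos 17.592° = 95.984831
roll angle φ = 32.977° = 0.57555723 rad
x = r_b·(cos φ + φ·sin φ) = 110.590485
y = r_b·(sin φ − φ·cos φ) = 5.900535

x=110.590485 y=5.900535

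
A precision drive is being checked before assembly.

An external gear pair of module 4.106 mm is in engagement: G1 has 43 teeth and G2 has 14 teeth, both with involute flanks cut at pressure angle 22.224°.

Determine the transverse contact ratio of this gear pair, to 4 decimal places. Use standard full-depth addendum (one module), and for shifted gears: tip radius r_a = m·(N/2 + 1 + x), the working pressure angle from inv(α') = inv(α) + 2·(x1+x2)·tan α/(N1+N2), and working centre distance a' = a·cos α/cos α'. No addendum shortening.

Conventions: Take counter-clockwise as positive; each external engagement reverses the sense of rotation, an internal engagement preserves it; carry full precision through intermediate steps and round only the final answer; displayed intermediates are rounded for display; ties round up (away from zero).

topology: single-mesh involute geometry — m = 4.106, 43T/14T pair
base radii: r_b1 = 81.720950, r_b2 = 26.606821
tip radii: r_a1 = 92.385000, r_a2 = 32.848000
no profile shift: α' = α, a' = a
action lengths: √(r_a1²−r_b1²) = 43.089146, √(r_a2²−r_b2²) = 19.263130
base pitch p_b = π·m·cos α = 11.941113
CR = (43.089146 + 19.263130 − 117.021000·sin 22.22400°)/11.941113 = 1.515067
contact ratio ≈ 1.5151

1.5151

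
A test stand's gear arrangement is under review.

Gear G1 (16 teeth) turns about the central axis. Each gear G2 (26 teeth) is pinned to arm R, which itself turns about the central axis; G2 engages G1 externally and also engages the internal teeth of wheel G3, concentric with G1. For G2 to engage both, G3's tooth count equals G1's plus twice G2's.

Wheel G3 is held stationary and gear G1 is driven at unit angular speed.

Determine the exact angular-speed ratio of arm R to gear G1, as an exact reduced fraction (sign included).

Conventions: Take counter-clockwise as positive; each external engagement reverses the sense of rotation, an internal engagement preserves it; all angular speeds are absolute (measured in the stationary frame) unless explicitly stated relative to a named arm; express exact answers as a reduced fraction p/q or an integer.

planetary set (16T centre, 26T on arm, 68T internal) — Willis relation
ring teeth: 16 + 2·26 = 68
16(ω_sun−ω_arm) = −68(ω_ring−ω_arm),  ω_ring = 0, ω_sun = 1
16(1−ω_arm) = −68(0−ω_arm)  ⇒  84·ω_arm = 16  ⇒  ω_arm = 4/21
ω_out/ω_in = 4/21

4/21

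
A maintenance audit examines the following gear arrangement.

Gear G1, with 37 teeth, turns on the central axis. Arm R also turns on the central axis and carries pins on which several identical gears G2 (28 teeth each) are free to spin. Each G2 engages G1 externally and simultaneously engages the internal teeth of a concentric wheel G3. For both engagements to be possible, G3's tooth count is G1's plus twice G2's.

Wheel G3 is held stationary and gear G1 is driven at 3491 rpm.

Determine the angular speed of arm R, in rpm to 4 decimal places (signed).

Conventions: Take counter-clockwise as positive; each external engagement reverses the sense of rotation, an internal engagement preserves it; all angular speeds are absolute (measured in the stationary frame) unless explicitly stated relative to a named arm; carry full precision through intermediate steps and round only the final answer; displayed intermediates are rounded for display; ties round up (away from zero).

+993.5923 rpm

class = planetary set [G3 = 37+2·28 = 93; Willis about the carrier]
normalise by the input: solve with ω_sun = 1, then scale by 3491 rpm
ring teeth: 37 + 2·28 = 93
37(ω_sun−ω_arm) = −93(ω_ring−ω_arm),  ω_ring = 0, ω_sun = 1
37(1−ω_arm) = −93(0−ω_arm)  ⇒  130·ω_arm = 37  ⇒  ω_arm = 37/130
scale: ω_arm = 37/130 × 3491 rpm = +993.5923 rpm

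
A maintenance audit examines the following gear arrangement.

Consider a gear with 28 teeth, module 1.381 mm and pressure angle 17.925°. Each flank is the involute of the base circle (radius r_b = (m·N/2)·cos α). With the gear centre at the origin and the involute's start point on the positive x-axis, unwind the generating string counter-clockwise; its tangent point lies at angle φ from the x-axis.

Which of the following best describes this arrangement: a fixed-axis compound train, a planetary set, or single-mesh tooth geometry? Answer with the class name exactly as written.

single-mesh tooth geometry

class = single-mesh tooth geometry [base-circle involute, m = 1.381, 28T]
classification: single-mesh tooth geometry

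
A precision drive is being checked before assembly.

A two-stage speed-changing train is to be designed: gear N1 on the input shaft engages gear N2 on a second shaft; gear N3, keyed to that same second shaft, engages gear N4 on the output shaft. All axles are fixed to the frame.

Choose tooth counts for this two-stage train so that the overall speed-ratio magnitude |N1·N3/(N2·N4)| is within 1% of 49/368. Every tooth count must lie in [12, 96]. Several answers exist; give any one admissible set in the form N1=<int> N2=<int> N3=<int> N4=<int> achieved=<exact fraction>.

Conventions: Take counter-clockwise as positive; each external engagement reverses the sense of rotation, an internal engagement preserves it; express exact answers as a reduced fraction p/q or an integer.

class = fixed-axis compound train [2-stage, 49/368 wanted]
target = 49/368 in lowest terms: an exact hit needs N1·N3 = k·49 and N2·N4 = k·368 for one integer k, every count in [12, 96]; additionally prefer no 1:1 stage (N1 ≠ N2, N3 ≠ N4)
k = 1…3: no 1:1-free in-range split of k·49 and k·368 into factor pairs; take k = 4
k = 4: N1·N3 = 196 = 14·14, N2·N4 = 1472 = 16·92
achieved = 14·14/(16·92) = 49/368; |achieved − target| = 0 ≤ 49/36800 ✓

N1=14 N2=16 N3=14 N4=92 achieved=49/368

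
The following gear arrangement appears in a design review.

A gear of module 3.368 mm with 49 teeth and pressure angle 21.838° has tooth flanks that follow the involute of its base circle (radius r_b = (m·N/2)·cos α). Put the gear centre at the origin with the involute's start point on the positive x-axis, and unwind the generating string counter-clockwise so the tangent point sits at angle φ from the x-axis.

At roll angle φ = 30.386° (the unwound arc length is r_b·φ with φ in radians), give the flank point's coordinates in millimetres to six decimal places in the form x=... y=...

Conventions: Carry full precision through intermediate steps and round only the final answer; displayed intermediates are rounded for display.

x=86.620316 y=3.702246

topology: single-mesh involute geometry — m = 3.368, N = 49
pitch radius r_p = m·N/2 = 3.368·49/2 = 82.516000
base radius r_b = r_p·cos α = 82.516000·cos 21.838° = 76.594596
roll angle φ = 30.386° = 0.53033575 rad
x = r_b·(cos φ + φ·sin φ) = 86.620316
y = r_b·(sin φ − φ·cos φ) = 3.702246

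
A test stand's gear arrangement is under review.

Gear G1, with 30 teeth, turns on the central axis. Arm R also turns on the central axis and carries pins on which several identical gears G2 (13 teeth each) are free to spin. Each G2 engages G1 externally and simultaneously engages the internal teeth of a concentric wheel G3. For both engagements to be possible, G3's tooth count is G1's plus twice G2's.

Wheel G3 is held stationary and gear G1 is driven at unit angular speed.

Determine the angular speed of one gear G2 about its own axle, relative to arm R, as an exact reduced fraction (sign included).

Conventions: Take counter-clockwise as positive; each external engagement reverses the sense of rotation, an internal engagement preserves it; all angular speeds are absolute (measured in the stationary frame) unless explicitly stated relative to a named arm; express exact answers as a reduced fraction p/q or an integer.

-840/559

recognized (axles ride arm R): planetary set, 30/13/56 teeth
ring teeth: 30 + 2·13 = 56
30(ω_sun−ω_arm) = −56(ω_ring−ω_arm),  ω_ring = 0, ω_sun = 1
30(1−ω_arm) = −56(0−ω_arm)  ⇒  86·ω_arm = 30  ⇒  ω_arm = 15/43
sun–planet mesh: 30·(1−15/43) = −13·(ω_p−ω_arm)  ⇒  ω_p−ω_arm = -840/559
exact speed ratio = -840/559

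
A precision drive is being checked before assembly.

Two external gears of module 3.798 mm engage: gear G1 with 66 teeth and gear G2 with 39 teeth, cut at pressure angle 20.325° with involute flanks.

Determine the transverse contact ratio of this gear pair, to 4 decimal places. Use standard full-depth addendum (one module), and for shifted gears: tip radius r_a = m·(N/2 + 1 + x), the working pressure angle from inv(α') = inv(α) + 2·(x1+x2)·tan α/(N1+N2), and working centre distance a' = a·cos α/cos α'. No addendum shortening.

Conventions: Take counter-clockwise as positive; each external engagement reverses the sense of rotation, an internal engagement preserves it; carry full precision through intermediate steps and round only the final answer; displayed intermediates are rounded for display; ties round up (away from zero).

class = single-mesh tooth geometry [involute pair 66T × 39T, m = 3.798]
base radii: r_b1 = 117.530388, r_b2 = 69.449774
tip radii: r_a1 = 129.132000, r_a2 = 77.859000
no profile shift: α' = α, a' = a
action lengths: √(r_a1²−r_b1²) = 53.494686, √(r_a2²−r_b2²) = 35.195919
base pitch p_b = π·m·cos α = 11.188867
CR = (53.494686 + 35.195919 − 199.395000·sin 20.32500°)/11.188867 = 1.736707
contact ratio ≈ 1.7367

1.7367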